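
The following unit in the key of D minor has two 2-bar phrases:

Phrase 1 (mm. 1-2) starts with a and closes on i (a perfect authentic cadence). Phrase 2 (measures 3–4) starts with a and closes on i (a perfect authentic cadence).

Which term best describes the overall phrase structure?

repeated phrase

Both phrases have the same opening (a) and the same cadence (perfect authentic cadence): the second is a restatement, not a consequent, so this is a repeated phrase rather than a period.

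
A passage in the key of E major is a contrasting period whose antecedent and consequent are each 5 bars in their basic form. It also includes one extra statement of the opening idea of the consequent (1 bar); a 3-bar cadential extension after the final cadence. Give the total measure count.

Basic contrasting period: 5 + 5 = 10 bars.
10 (basic form) + 1 (extra statement) + 3 (cadential extension) = 14.

14 measures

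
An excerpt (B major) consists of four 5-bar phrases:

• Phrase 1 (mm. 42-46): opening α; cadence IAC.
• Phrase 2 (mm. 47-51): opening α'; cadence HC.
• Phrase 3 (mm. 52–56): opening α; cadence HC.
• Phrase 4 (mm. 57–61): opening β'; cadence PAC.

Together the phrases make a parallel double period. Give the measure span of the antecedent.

In a double period the first pair of phrases (ending half cadence) is the large antecedent and the second pair (ending perfect authentic cadence) is the large consequent; the antecedent is measures 42–51.

measures 42–51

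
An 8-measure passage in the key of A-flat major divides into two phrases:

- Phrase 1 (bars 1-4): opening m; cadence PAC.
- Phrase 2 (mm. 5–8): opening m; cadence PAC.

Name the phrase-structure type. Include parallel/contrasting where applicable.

repeated phrase

Both phrases have the same opening (m) and the same cadence (perfect authentic cadence): the second is a restatement, not a consequent, so this is a repeated phrase rather than a period.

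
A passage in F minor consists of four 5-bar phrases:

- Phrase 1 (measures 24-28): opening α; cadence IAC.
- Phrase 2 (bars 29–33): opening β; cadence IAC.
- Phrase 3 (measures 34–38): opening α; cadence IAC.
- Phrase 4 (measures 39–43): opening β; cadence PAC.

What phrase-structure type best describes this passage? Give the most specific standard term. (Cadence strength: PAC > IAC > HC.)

Four phrases in two halves: the first half (mm. 24–33) ends with an imperfect authentic cadence, the second (mm. 34–43) with a perfect authentic cadence — a large antecedent–consequent pair, i.e. a double period.
Phrase 3 begins with the same material as phrase 1, making it parallel.

parallel double period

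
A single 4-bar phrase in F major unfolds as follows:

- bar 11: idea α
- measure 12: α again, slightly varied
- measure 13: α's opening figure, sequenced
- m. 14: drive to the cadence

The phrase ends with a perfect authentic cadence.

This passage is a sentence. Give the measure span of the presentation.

The presentation of a sentence is the basic idea (bar 11) plus its repetition (bar 12); the presentation is therefore bars 11–12.

measures 11–12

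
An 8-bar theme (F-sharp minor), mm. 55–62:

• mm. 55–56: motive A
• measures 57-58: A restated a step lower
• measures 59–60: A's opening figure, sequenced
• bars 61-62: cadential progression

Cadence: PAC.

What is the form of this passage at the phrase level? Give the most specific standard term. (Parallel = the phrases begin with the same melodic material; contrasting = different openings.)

sentence

Basic idea (mm. 55–56) + its repetition (bars 57–58) form the presentation; fragmentation and cadence (mm. 59–62) form the continuation — the 8-bar whole is a sentence.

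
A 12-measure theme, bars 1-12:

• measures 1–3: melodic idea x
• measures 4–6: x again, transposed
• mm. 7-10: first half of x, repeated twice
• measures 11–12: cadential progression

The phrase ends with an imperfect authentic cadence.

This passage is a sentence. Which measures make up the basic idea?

measures 1–3

The presentation of a sentence is the basic idea (measures 1-3) plus its repetition (mm. 4–6); the basic idea is therefore mm. 1–3.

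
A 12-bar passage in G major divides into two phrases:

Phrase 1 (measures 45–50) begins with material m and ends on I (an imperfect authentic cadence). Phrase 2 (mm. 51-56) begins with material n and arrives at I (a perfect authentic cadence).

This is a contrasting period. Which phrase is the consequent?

phrase 2

The phrase ending with the weaker cadence (imperfect authentic cadence) is the antecedent; the one ending more conclusively (perfect authentic cadence) is the consequent. The consequent is phrase 2.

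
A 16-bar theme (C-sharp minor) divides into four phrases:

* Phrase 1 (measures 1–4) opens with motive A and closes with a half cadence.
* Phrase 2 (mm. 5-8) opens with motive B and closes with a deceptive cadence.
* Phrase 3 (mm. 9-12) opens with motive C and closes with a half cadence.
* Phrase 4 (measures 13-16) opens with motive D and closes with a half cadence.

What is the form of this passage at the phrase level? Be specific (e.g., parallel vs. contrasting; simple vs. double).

phrase group

Phrase 4 ends with a half cadence, no stronger than phrase 2's deceptive cadence, so the four phrases do not form a double period; nor do phrases 3–4 duplicate 1–2, so it is not a repeated period. With no phrase reaching a conclusive cadence, the passage is a phrase group.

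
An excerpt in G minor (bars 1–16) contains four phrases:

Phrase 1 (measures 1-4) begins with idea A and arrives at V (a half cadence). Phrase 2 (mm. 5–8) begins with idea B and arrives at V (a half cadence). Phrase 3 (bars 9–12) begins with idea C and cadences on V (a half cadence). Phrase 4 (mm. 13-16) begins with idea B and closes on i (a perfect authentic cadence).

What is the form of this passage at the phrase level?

contrasting double period

Four phrases in two halves: the first half (bars 1–8) ends with a half cadence, the second (measures 9–16) with a perfect authentic cadence — a large antecedent–consequent pair, i.e. a double period.
Phrase 3 begins with different material from phrase 1, making it contrasting.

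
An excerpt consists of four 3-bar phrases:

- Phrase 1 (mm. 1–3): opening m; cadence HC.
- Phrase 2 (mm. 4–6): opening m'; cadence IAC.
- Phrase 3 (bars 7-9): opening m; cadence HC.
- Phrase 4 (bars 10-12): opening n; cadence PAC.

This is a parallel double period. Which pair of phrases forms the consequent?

phrases 3 and 4

In a double period the first pair of phrases (ending imperfect authentic cadence) is the large antecedent and the second pair (ending perfect authentic cadence) is the large consequent; the consequent is phrases 3 and 4.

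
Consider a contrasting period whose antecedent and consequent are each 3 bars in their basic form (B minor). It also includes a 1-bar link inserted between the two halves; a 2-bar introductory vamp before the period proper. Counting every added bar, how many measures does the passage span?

9 measures

Basic contrasting period: 3 + 3 = 6 bars.
6 (basic form) + 1 (link) + 2 (introduction) = 9.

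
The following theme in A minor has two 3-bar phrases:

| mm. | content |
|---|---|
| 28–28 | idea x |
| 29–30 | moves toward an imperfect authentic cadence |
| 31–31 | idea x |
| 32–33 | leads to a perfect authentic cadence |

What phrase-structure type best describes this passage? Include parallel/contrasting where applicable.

parallel period

Phrase 1 ends with an imperfect authentic cadence (weaker) and phrase 2 with a perfect authentic cadence (stronger): antecedent + consequent = a period.
The two phrases open with the same material (x / x), so the period is parallel.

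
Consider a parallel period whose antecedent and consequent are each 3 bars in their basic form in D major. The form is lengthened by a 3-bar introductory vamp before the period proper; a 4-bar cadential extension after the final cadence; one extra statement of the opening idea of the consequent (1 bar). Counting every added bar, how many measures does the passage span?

14 measures

Basic parallel period: 3 + 3 = 6 bars.
6 (basic form) + 3 (introduction) + 4 (cadential extension) + 1 (extra statement) = 14.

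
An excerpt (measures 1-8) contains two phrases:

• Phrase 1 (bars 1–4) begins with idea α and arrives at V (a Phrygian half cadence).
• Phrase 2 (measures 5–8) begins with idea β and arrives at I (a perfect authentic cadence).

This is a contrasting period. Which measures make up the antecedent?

The phrase ending with the weaker cadence (Phrygian half cadence) is the antecedent; the one ending more conclusively (perfect authentic cadence) is the consequent. The antecedent is measures 1–4.

measures 1–4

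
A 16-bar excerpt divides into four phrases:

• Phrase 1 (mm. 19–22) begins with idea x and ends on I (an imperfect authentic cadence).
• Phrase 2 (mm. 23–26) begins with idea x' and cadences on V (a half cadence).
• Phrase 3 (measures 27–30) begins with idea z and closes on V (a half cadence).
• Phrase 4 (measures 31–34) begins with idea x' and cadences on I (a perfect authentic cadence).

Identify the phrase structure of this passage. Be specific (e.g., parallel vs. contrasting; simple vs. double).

Four phrases in two halves: the first half (mm. 19-26) ends with a half cadence, the second (mm. 27-34) with a perfect authentic cadence — a large antecedent–consequent pair, i.e. a double period.
Phrase 3 begins with different material from phrase 1, making it contrasting.

contrasting double period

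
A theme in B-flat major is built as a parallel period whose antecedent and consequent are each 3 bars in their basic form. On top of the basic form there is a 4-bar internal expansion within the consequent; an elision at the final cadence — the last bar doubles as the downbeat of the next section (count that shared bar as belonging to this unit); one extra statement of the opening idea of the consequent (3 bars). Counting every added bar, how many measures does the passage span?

13 measures

Basic parallel period: 3 + 3 = 6 bars.
6 (basic form) + 4 (internal expansion) + 3 (extra statement) = 13.
The elision shares a bar with the next section but does not change this unit's count.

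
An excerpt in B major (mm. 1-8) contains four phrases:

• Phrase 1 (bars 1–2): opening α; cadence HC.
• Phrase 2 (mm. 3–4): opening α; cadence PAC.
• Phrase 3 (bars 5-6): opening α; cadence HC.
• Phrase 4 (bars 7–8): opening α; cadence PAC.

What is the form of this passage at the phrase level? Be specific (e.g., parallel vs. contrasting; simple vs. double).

The cadence pattern HC–PAC–HC–PAC is weak–strong twice, and phrases 3–4 restate phrases 1–2: a period heard twice, not a double period (which would end weakly at phrase 2).

repeated period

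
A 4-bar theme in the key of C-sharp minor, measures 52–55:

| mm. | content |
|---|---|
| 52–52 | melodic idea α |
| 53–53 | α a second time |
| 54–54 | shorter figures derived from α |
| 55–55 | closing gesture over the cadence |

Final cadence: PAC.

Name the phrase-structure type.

sentence

Basic idea (m. 52) + its repetition (measure 53) form the presentation; fragmentation and cadence (measures 54–55) form the continuation — the 4-bar whole is a sentence.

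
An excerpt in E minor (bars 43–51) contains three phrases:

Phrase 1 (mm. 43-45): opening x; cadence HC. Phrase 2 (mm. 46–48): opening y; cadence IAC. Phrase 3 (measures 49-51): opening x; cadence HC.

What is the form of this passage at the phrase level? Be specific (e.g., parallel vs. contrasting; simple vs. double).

The final phrase closes with a half cadence, which is not stronger than the preceding imperfect authentic cadence; the 3 phrases lack an overall antecedent–consequent design and so form a phrase group.

phrase group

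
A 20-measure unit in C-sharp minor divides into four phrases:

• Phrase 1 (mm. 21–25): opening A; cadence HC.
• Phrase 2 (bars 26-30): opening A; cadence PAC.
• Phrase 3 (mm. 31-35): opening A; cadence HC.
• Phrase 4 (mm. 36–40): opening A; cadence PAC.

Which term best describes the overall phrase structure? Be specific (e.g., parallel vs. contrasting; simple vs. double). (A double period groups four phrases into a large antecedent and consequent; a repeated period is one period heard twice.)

The cadence pattern HC–PAC–HC–PAC is weak–strong twice, and phrases 3–4 restate phrases 1–2: a period heard twice, not a double period (which would end weakly at phrase 2).

repeated period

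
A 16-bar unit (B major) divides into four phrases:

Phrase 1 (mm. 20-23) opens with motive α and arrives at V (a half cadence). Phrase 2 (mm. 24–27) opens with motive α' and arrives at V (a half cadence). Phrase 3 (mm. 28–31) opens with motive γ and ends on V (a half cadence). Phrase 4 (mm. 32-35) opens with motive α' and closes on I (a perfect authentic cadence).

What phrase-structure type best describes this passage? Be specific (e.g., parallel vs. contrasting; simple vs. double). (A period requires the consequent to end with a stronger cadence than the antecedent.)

Four phrases in two halves: the first half (mm. 20–27) ends with a half cadence, the second (mm. 28–35) with a perfect authentic cadence — a large antecedent–consequent pair, i.e. a double period.
Phrase 3 begins with different material from phrase 1, making it contrasting.

contrasting double period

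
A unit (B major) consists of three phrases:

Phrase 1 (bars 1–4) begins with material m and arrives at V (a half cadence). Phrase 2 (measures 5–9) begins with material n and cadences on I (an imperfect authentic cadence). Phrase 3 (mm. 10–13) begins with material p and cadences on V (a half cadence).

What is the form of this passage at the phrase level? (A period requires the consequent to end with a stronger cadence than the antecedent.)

phrase group

The final phrase closes with a half cadence, which is not stronger than the preceding imperfect authentic cadence; the 3 phrases lack an overall antecedent–consequent design and so form a phrase group.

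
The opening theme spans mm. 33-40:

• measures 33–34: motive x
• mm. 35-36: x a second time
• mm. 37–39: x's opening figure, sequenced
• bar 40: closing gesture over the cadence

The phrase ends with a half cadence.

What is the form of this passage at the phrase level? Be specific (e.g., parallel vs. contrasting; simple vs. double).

sentence

Basic idea (mm. 33–34) + its repetition (mm. 35–36) form the presentation; fragmentation and cadence (mm. 37–40) form the continuation — the 8-bar whole is a sentence.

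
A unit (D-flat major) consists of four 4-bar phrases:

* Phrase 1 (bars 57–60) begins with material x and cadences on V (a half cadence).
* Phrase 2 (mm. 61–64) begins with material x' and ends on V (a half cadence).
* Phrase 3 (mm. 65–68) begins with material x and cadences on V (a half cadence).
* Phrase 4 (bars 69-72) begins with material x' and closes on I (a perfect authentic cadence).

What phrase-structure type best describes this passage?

Four phrases in two halves: the first half (mm. 57–64) ends with a half cadence, the second (measures 65-72) with a perfect authentic cadence — a large antecedent–consequent pair, i.e. a double period.
Phrase 3 begins with the same material as phrase 1, making it parallel.

parallel double period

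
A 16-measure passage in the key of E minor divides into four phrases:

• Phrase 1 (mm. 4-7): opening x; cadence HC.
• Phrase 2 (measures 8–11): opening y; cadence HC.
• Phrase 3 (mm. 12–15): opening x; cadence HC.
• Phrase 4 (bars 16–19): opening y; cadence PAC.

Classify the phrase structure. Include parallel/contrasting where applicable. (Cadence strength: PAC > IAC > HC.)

Four phrases in two halves: the first half (bars 4-11) ends with a half cadence, the second (measures 12-19) with a perfect authentic cadence — a large antecedent–consequent pair, i.e. a double period.
Phrase 3 begins with the same material as phrase 1, making it parallel.

parallel double period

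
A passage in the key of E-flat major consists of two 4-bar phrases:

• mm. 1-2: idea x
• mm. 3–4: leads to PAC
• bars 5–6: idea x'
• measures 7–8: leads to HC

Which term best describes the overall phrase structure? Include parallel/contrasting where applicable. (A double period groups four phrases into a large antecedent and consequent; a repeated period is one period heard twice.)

phrase group

The second phrase closes with a half cadence, which is not stronger than the first phrase's perfect authentic cadence; without a weak→strong cadential pair there is no antecedent–consequent relationship, so this is a phrase group rather than a period.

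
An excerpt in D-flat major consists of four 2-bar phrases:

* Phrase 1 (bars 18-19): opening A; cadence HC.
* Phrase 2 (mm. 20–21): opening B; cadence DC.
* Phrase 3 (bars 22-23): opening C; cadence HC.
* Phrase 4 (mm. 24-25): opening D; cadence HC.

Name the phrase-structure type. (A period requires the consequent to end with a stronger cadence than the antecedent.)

Phrase 4 ends with a half cadence, no stronger than phrase 2's deceptive cadence, so the four phrases do not form a double period; nor do phrases 3–4 duplicate 1–2, so it is not a repeated period. With no phrase reaching a conclusive cadence, the passage is a phrase group.

phrase group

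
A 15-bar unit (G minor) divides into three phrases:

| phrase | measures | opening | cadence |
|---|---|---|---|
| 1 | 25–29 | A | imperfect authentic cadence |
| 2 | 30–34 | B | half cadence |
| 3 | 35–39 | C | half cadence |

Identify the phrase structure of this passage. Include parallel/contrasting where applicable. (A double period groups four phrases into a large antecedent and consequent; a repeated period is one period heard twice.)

phrase group

The final phrase closes with a half cadence, which is not stronger than the preceding half cadence; the 3 phrases lack an overall antecedent–consequent design and so form a phrase group.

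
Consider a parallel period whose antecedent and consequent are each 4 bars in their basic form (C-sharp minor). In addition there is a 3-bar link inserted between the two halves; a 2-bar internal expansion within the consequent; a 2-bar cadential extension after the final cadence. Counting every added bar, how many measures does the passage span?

Basic parallel period: 4 + 4 = 8 bars.
8 (basic form) + 3 (link) + 2 (internal expansion) + 2 (cadential extension) = 15.

15 measures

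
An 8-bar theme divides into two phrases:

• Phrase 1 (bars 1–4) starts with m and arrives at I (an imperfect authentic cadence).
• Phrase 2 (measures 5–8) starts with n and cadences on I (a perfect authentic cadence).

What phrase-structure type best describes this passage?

Phrase 1 ends with an imperfect authentic cadence (weaker) and phrase 2 with a perfect authentic cadence (stronger): antecedent + consequent = a period.
The two phrases open with different material (m / n), so the period is contrasting.

contrasting period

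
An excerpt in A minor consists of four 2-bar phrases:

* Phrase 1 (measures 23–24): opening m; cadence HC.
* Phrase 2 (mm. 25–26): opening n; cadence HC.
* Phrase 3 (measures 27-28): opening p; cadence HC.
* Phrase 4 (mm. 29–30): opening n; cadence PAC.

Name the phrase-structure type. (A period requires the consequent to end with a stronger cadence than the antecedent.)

contrasting double period

Four phrases in two halves: the first half (bars 23–26) ends with a half cadence, the second (measures 27–30) with a perfect authentic cadence — a large antecedent–consequent pair, i.e. a double period.
Phrase 3 begins with different material from phrase 1, making it contrasting.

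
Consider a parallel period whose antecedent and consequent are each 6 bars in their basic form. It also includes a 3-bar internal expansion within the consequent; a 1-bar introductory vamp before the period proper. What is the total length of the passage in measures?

16 measures

Basic parallel period: 6 + 6 = 12 bars.
12 (basic form) + 3 (internal expansion) + 1 (introduction) = 16.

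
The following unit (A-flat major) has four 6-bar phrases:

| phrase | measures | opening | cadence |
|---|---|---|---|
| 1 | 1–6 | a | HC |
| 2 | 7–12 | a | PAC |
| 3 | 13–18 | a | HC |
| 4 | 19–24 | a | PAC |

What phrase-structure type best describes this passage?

repeated period

The cadence pattern HC–PAC–HC–PAC is weak–strong twice, and phrases 3–4 restate phrases 1–2: a period heard twice, not a double period (which would end weakly at phrase 2).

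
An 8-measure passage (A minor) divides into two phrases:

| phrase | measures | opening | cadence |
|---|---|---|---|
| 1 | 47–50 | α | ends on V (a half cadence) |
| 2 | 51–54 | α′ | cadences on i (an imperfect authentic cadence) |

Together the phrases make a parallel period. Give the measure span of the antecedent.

The phrase ending with the weaker cadence (half cadence) is the antecedent; the one ending more conclusively (imperfect authentic cadence) is the consequent. The antecedent is measures 47–50.

measures 47–50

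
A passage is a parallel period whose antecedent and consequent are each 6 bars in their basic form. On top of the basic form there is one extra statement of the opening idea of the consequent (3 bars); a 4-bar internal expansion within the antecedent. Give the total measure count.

Basic parallel period: 6 + 6 = 12 bars.
12 (basic form) + 3 (extra statement) + 4 (internal expansion) = 19.

19 measures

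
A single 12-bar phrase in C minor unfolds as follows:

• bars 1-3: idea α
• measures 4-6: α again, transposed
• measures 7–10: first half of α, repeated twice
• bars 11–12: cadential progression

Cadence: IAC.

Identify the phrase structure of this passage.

sentence

Basic idea (mm. 1–3) + its repetition (mm. 4-6) form the presentation; fragmentation and cadence (bars 7–12) form the continuation — the 12-bar whole is a sentence.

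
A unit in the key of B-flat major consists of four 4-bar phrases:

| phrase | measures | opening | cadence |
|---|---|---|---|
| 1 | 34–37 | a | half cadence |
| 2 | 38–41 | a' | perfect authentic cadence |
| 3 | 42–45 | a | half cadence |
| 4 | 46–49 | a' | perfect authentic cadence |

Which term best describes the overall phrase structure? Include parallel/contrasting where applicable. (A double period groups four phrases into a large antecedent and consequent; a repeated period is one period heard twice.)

The cadence pattern HC–PAC–HC–PAC is weak–strong twice, and phrases 3–4 restate phrases 1–2: a period heard twice, not a double period (which would end weakly at phrase 2).

repeated period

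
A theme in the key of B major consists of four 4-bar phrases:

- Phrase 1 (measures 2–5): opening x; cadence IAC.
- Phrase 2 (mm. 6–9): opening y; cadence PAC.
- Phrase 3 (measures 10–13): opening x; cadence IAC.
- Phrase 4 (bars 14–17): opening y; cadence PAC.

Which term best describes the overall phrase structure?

The cadence pattern IAC–PAC–IAC–PAC is weak–strong twice, and phrases 3–4 restate phrases 1–2: a period heard twice, not a double period (which would end weakly at phrase 2).

repeated period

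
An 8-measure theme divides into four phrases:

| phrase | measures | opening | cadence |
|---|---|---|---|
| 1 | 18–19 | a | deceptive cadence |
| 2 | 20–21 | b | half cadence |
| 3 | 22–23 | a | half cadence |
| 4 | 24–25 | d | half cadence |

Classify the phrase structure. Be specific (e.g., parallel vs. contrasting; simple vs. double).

Phrase 4 ends with a half cadence, no stronger than phrase 2's half cadence, so the four phrases do not form a double period; nor do phrases 3–4 duplicate 1–2, so it is not a repeated period. With no phrase reaching a conclusive cadence, the passage is a phrase group.

phrase group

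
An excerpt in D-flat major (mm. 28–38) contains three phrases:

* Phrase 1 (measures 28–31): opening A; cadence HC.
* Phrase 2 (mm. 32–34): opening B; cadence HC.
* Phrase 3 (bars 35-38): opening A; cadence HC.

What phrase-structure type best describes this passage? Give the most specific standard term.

The final phrase closes with a half cadence, which is not stronger than the preceding half cadence; the 3 phrases lack an overall antecedent–consequent design and so form a phrase group.

phrase group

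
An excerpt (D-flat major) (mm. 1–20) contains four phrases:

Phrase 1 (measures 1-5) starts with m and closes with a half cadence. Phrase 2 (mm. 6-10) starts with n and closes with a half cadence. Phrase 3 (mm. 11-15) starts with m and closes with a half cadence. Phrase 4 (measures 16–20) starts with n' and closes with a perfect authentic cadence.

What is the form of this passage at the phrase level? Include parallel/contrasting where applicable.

parallel double period

Four phrases in two halves: the first half (measures 1-10) ends with a half cadence, the second (measures 11–20) with a perfect authentic cadence — a large antecedent–consequent pair, i.e. a double period.
Phrase 3 begins with the same material as phrase 1, making it parallel.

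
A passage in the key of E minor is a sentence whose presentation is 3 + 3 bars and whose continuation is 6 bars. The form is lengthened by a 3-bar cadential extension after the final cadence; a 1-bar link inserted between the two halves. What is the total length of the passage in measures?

16 measures

Basic sentence: 3 + 3 + 6 = 12 bars.
12 (basic form) + 3 (cadential extension) + 1 (link) = 16.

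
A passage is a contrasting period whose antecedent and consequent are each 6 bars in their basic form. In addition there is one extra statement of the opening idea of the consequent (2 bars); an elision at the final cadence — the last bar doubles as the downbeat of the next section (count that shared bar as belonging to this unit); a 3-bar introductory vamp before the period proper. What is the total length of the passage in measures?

17 measures

Basic contrasting period: 6 + 6 = 12 bars.
12 (basic form) + 2 (extra statement) + 3 (introduction) = 17.
The elision shares a bar with the next section but does not change this unit's count.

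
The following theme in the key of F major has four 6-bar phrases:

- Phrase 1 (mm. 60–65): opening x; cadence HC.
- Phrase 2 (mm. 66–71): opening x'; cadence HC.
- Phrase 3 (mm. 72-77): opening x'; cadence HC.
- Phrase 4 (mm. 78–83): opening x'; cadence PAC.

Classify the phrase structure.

Four phrases in two halves: the first half (measures 60-71) ends with a half cadence, the second (mm. 72-83) with a perfect authentic cadence — a large antecedent–consequent pair, i.e. a double period.
Phrase 3 begins with the same material as phrase 1, making it parallel.

parallel double period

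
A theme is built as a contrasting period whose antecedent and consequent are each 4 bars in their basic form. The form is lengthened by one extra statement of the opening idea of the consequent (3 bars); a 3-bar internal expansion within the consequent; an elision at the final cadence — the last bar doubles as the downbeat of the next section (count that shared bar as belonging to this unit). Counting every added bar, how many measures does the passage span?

14 measures

Basic contrasting period: 4 + 4 = 8 bars.
8 (basic form) + 3 (extra statement) + 3 (internal expansion) = 14.
The elision shares a bar with the next section but does not change this unit's count.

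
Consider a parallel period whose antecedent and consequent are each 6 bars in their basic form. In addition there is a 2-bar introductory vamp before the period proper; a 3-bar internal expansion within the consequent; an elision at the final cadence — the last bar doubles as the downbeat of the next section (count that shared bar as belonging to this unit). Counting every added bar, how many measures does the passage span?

17 measures

Basic parallel period: 6 + 6 = 12 bars.
12 (basic form) + 2 (introduction) + 3 (internal expansion) = 17.
The elision shares a bar with the next section but does not change this unit's count.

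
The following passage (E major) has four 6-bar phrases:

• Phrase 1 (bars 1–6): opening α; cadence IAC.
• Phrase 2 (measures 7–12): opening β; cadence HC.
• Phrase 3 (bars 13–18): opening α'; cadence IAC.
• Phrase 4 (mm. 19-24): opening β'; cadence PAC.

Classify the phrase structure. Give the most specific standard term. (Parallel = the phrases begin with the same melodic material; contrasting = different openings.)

Four phrases in two halves: the first half (mm. 1-12) ends with a half cadence, the second (measures 13–24) with a perfect authentic cadence — a large antecedent–consequent pair, i.e. a double period.
Phrase 3 begins with the same material as phrase 1, making it parallel.

parallel double period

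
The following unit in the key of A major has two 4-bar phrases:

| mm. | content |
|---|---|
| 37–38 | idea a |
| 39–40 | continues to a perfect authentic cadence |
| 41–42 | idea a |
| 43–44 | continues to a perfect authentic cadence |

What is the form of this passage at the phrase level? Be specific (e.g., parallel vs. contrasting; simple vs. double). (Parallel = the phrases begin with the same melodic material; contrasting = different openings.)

Both phrases have the same opening (a) and the same cadence (perfect authentic cadence): the second is a restatement, not a consequent, so this is a repeated phrase rather than a period.

repeated phrase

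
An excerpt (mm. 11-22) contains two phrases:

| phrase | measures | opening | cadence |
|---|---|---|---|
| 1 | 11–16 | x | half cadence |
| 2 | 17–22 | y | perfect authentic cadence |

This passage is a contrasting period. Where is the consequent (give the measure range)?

measures 17–22

The antecedent is the phrase ending with the weaker cadence (half cadence, phrase 1) and the consequent the one ending more conclusively (perfect authentic cadence, phrase 2); the consequent is mm. 17-22.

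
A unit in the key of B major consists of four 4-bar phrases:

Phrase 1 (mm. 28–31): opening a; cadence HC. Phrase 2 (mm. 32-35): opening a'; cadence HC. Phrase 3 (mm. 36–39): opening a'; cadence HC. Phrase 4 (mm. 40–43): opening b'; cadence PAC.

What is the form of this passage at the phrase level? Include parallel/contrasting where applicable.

Four phrases in two halves: the first half (mm. 28–35) ends with a half cadence, the second (measures 36–43) with a perfect authentic cadence — a large antecedent–consequent pair, i.e. a double period.
Phrase 3 begins with the same material as phrase 1, making it parallel.

parallel double period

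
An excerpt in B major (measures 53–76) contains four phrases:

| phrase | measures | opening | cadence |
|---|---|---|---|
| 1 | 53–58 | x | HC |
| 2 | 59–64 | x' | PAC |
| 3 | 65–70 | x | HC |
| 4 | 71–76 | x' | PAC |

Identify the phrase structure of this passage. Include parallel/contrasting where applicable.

The cadence pattern HC–PAC–HC–PAC is weak–strong twice, and phrases 3–4 restate phrases 1–2: a period heard twice, not a double period (which would end weakly at phrase 2).

repeated period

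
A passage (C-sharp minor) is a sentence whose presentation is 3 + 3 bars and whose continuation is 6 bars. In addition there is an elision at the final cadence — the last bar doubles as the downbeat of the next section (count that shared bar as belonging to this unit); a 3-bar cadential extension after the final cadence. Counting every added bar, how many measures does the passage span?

15 measures

Basic sentence: 3 + 3 + 6 = 12 bars.
12 (basic form) + 3 (cadential extension) = 15.
The elision shares a bar with the next section but does not change this unit's count.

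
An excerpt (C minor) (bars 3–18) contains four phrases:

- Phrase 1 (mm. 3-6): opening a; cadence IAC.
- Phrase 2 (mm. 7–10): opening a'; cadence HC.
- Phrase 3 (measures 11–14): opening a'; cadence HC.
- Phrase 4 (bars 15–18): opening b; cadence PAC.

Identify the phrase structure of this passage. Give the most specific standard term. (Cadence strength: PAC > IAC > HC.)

parallel double period

Four phrases in two halves: the first half (mm. 3–10) ends with a half cadence, the second (mm. 11-18) with a perfect authentic cadence — a large antecedent–consequent pair, i.e. a double period.
Phrase 3 begins with the same material as phrase 1, making it parallel.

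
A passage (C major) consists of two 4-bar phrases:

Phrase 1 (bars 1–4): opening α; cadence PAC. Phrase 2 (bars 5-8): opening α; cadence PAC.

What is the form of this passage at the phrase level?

repeated phrase

Both phrases have the same opening (α) and the same cadence (perfect authentic cadence): the second is a restatement, not a consequent, so this is a repeated phrase rather than a period.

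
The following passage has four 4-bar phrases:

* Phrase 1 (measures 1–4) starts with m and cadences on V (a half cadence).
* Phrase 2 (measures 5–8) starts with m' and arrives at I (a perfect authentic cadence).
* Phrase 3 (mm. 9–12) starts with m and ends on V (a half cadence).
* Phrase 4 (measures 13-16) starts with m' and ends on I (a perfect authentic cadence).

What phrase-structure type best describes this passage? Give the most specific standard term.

repeated period

The cadence pattern HC–PAC–HC–PAC is weak–strong twice, and phrases 3–4 restate phrases 1–2: a period heard twice, not a double period (which would end weakly at phrase 2).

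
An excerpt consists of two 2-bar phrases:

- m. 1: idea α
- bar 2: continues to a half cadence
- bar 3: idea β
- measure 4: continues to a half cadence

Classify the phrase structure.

The second phrase closes with a half cadence, which is not stronger than the first phrase's half cadence; without a weak→strong cadential pair there is no antecedent–consequent relationship, so this is a phrase group rather than a period.

phrase group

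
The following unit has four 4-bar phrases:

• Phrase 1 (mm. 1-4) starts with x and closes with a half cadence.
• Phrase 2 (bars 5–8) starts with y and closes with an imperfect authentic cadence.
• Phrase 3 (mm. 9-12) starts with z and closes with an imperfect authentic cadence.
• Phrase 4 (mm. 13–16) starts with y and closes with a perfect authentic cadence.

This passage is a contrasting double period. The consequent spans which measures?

measures 9–16

In a double period the four phrases pair into a large antecedent (phrases 1–2, ending imperfect authentic cadence) and a large consequent (phrases 3–4, ending perfect authentic cadence). The consequent spans mm. 9–16.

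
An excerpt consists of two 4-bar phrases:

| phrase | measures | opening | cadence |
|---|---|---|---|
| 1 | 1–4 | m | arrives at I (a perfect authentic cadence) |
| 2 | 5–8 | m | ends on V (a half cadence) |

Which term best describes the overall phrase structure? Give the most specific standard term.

phrase group

The second phrase closes with a half cadence, which is not stronger than the first phrase's perfect authentic cadence; without a weak→strong cadential pair there is no antecedent–consequent relationship, so this is a phrase group rather than a period.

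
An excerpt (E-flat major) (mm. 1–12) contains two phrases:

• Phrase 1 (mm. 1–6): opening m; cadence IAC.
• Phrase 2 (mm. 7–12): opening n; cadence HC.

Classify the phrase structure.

The second phrase closes with a half cadence, which is not stronger than the first phrase's imperfect authentic cadence; without a weak→strong cadential pair there is no antecedent–consequent relationship, so this is a phrase group rather than a period.

phrase group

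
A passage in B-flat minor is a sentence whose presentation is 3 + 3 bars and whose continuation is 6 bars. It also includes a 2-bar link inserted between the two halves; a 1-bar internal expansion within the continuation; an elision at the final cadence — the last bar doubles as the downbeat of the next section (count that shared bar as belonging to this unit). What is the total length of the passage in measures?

15 measures

Basic sentence: 3 + 3 + 6 = 12 bars.
12 (basic form) + 2 (link) + 1 (internal expansion) = 15.
The elision shares a bar with the next section but does not change this unit's count.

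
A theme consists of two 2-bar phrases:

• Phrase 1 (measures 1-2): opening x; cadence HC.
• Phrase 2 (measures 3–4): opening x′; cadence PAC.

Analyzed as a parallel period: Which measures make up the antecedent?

measures 1–2

The antecedent is the phrase ending with the weaker cadence (half cadence, phrase 1) and the consequent the one ending more conclusively (perfect authentic cadence, phrase 2); the antecedent is mm. 1-2.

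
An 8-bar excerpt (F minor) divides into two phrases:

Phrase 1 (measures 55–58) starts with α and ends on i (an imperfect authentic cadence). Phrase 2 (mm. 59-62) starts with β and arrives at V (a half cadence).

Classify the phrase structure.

The second phrase closes with a half cadence, which is not stronger than the first phrase's imperfect authentic cadence; without a weak→strong cadential pair there is no antecedent–consequent relationship, so this is a phrase group rather than a period.

phrase group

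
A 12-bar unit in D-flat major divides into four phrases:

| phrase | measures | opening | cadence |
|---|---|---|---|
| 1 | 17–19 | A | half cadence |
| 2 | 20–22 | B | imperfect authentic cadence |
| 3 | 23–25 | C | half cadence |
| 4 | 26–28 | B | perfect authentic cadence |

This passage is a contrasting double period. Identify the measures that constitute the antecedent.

In a double period the four phrases pair into a large antecedent (phrases 1–2, ending imperfect authentic cadence) and a large consequent (phrases 3–4, ending perfect authentic cadence). The antecedent spans mm. 17–22.

measures 17–22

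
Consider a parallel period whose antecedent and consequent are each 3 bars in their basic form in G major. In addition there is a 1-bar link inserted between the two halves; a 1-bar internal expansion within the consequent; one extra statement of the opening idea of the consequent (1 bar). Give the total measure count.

9 measures

Basic parallel period: 3 + 3 = 6 bars.
6 (basic form) + 1 (link) + 1 (internal expansion) + 1 (extra statement) = 9.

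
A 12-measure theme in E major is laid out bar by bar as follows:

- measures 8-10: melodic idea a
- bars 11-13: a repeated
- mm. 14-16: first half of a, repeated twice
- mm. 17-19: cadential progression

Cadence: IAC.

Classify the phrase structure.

Basic idea (bars 8-10) + its repetition (measures 11–13) form the presentation; fragmentation and cadence (bars 14–19) form the continuation — the 12-bar whole is a sentence.

sentence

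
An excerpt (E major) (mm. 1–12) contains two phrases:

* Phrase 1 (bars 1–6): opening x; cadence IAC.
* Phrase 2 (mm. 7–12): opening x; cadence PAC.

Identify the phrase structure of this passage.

Phrase 1 ends with an imperfect authentic cadence (weaker) and phrase 2 with a perfect authentic cadence (stronger): antecedent + consequent = a period.
The two phrases open with the same material (x / x), so the period is parallel.

parallel period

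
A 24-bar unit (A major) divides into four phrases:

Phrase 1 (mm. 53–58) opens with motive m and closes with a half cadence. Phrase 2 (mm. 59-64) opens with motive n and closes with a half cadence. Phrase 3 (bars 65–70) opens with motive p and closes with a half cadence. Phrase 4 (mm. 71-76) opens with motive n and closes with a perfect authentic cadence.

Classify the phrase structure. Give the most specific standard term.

contrasting double period

Four phrases in two halves: the first half (bars 53–64) ends with a half cadence, the second (mm. 65–76) with a perfect authentic cadence — a large antecedent–consequent pair, i.e. a double period.
Phrase 3 begins with different material from phrase 1, making it contrasting.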